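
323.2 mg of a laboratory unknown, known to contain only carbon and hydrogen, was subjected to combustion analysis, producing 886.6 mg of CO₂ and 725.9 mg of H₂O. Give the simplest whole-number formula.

CH4

mol C = 0.8866 g CO₂ ÷ 44.009 g/mol = 0.020146 mol
mol H = 2 × 0.7259 g H₂O ÷ 18.015 g/mol = 0.080588 mol
Divide by the smallest (0.020146 mol): C 1.000, H 4.000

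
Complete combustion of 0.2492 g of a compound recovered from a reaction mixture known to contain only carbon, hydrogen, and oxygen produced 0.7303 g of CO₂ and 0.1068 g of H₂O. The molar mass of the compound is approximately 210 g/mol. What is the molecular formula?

C14H10O2

mol C = 0.7303 g CO₂ ÷ 44.009 g/mol = 0.016594 mol
mol H = 2 × 0.1068 g H₂O ÷ 18.015 g/mol = 0.011857 mol
mass O = 0.2492 − (0.19931 + 0.011952) = 0.037934 g → mol O = 0.037934 ÷ 15.999 = 0.0023710 mol
Divide by the smallest (0.0023710 mol): C 6.999, H 5.001, O 1.000
Empirical formula: C7H5O
Empirical-formula mass = 105.12 g/mol; 210 ÷ 105.12 ≈ 2, so the molecular formula is C14H10O2.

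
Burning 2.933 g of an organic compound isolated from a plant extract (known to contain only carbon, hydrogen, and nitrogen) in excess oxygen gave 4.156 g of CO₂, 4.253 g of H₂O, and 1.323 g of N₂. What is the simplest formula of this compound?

CH5N

mol C = 4.156 g CO₂ ÷ 44.009 g/mol = 0.094435 mol
mol H = 2 × 4.253 g H₂O ÷ 18.015 g/mol = 0.47216 mol
mol N = 2 × 1.323 g N₂ ÷ 28.014 g/mol = 0.094453 mol
Divide by the smallest (0.094435 mol): C 1.000, H 5.000, N 1.000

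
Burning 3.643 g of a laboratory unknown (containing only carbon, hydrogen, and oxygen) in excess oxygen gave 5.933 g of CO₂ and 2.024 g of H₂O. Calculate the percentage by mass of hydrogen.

6.22%

mol C = 5.933 g CO₂ ÷ 44.009 g/mol = 0.13481 mol
mol H = 2 × 2.024 g H₂O ÷ 18.015 g/mol = 0.22470 mol
mass O = 3.643 − (1.6192 + 0.22650) = 1.7973 g → mol O = 1.7973 ÷ 15.999 = 0.11234 mol
mass % H = 0.22650 g ÷ 3.643 g × 100%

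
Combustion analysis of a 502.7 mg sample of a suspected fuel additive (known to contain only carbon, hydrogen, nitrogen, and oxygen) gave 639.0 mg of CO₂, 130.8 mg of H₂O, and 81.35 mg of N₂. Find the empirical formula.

mol C = 0.6390 g CO₂ ÷ 44.009 g/mol = 0.014520 mol
mol H = 2 × 0.1308 g H₂O ÷ 18.015 g/mol = 0.014521 mol
mol N = 2 × 0.08135 g N₂ ÷ 28.014 g/mol = 0.0058078 mol
mass O = 0.5027 − (0.17440 + 0.014637 + 0.081350) = 0.23232 g → mol O = 0.23232 ÷ 15.999 = 0.014521 mol
Divide by the smallest (0.0058078 mol): C 2.500, H 2.500, N 1.000, O 2.500
Multiplying each by 2 gives whole numbers: C 5.00, H 5.00, N 2.00, O 5.00

C5H5N2O5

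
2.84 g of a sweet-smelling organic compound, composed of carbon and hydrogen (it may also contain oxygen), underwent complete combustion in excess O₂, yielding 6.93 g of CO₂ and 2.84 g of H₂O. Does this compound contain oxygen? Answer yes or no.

mol C = 6.93 g CO₂ ÷ 44.009 g/mol = 0.1575 mol
mol H = 2 × 2.84 g H₂O ÷ 18.015 g/mol = 0.3153 mol
C and H account for only 2.209 g of the 2.84 g sample; the remaining 0.6308 g must be oxygen.

yes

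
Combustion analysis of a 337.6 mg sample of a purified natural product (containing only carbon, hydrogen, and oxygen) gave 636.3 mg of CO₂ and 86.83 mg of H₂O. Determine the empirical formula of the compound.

C3H2O2

mol C = 0.6363 g CO₂ ÷ 44.009 g/mol = 0.014458 mol
mol H = 2 × 0.08683 g H₂O ÷ 18.015 g/mol = 0.0096397 mol
mass O = 0.3376 − (0.17366 + 0.0097169) = 0.15422 g → mol O = 0.15422 ÷ 15.999 = 0.0096396 mol
Divide by the smallest (0.0096396 mol): C 1.500, H 1.000, O 1.000
Multiplying each by 2 gives whole numbers: C 3.00, H 2.00, O 2.00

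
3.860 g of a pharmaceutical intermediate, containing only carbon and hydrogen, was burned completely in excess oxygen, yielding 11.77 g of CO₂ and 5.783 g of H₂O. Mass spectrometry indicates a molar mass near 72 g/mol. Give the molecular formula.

C5H12

mol C = 11.77 g CO₂ ÷ 44.009 g/mol = 0.26745 mol
mol H = 2 × 5.783 g H₂O ÷ 18.015 g/mol = 0.64202 mol
Divide by the smallest (0.26745 mol): C 1.000, H 2.401
Multiplying each by 5 gives whole numbers: C 5.00, H 12.00
Empirical formula: C5H12
Empirical-formula mass = 72.15 g/mol; 72 ÷ 72.15 ≈ 1, so the molecular formula is C5H12.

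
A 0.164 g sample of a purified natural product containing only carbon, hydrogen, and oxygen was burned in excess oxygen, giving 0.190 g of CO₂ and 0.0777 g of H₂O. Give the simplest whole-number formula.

mol C = 0.190 g CO₂ ÷ 44.009 g/mol = 0.004317 mol
mol H = 2 × 0.0777 g H₂O ÷ 18.015 g/mol = 0.008626 mol
mass O = 0.164 − (0.05186 + 0.008695) = 0.1034 g → mol O = 0.1034 ÷ 15.999 = 0.006466 mol
Divide by the smallest (0.004317 mol): C 1.000, H 1.998, O 1.498
Multiplying each by 2 gives whole numbers: C 2.00, H 4.00, O 3.00

C2H4O3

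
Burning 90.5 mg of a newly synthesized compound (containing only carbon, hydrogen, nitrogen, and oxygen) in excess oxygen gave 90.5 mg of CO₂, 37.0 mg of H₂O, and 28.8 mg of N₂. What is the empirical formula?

CH2NO

mol C = 0.0905 g CO₂ ÷ 44.009 g/mol = 0.002056 mol
mol H = 2 × 0.0370 g H₂O ÷ 18.015 g/mol = 0.004108 mol
mol N = 2 × 0.0288 g N₂ ÷ 28.014 g/mol = 0.002056 mol
mass O = 0.0905 − (0.02470 + 0.004141 + 0.02880) = 0.03286 g → mol O = 0.03286 ÷ 15.999 = 0.002054 mol
Divide by the smallest (0.002054 mol): C 1.001, H 2.000, N 1.001, O 1.000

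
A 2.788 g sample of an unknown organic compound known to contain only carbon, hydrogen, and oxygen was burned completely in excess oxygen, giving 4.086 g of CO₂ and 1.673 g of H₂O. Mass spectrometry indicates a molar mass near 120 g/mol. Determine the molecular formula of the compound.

mol C = 4.086 g CO₂ ÷ 44.009 g/mol = 0.092845 mol
mol H = 2 × 1.673 g H₂O ÷ 18.015 g/mol = 0.18573 mol
mass O = 2.788 − (1.1152 + 0.18722) = 1.4856 g → mol O = 1.4856 ÷ 15.999 = 0.092857 mol
Divide by the smallest (0.092845 mol): C 1.000, H 2.000, O 1.000
Empirical formula: CH2O
Empirical-formula mass = 30.03 g/mol; 120 ÷ 30.03 ≈ 4, so the molecular formula is C4H8O4.

C4H8O4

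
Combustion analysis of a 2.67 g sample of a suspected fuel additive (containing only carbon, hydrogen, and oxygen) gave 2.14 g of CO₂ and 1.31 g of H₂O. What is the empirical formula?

C2H6O5

mol C = 2.14 g CO₂ ÷ 44.009 g/mol = 0.04863 mol
mol H = 2 × 1.31 g H₂O ÷ 18.015 g/mol = 0.1454 mol
mass O = 2.67 − (0.5841 + 0.1466) = 1.939 g → mol O = 1.939 ÷ 15.999 = 0.1212 mol
Divide by the smallest (0.04863 mol): C 1.000, H 2.991, O 2.493
Multiplying each by 2 gives whole numbers: C 2.00, H 5.98, O 4.99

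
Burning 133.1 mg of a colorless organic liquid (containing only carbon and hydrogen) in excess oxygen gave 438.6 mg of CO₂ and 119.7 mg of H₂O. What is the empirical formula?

mol C = 0.4386 g CO₂ ÷ 44.009 g/mol = 0.0099661 mol
mol H = 2 × 0.1197 g H₂O ÷ 18.015 g/mol = 0.013289 mol
Divide by the smallest (0.0099661 mol): C 1.000, H 1.333
Multiplying each by 3 gives whole numbers: C 3.00, H 4.00

C3H4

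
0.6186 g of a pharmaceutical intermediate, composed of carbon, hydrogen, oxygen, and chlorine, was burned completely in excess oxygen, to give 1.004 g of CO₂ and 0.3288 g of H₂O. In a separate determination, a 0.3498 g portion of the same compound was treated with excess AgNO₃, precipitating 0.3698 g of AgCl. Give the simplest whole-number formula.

mol C = 1.004 g CO₂ ÷ 44.009 g/mol = 0.022814 mol
mol H = 2 × 0.3288 g H₂O ÷ 18.015 g/mol = 0.036503 mol
From the AgCl data: mol Cl per gram of compound = (0.3698 ÷ 143.318) ÷ 0.3498 = 0.0073764 mol/g, so in the 0.6186 g combustion sample mol Cl = 0.0045631 mol
mass O = 0.6186 − (0.27401 + 0.036795 + 0.16176) = 0.14603 g → mol O = 0.14603 ÷ 15.999 = 0.0091275 mol
Divide by the smallest (0.0045631 mol): C 5.000, H 8.000, Cl 1.000, O 2.000

C5H8ClO2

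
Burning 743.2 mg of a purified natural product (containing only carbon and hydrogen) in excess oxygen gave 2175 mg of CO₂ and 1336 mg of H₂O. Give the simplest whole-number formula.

mol C = 2.175 g CO₂ ÷ 44.009 g/mol = 0.049422 mol
mol H = 2 × 1.336 g H₂O ÷ 18.015 g/mol = 0.14832 mol
Divide by the smallest (0.049422 mol): C 1.000, H 3.001

CH3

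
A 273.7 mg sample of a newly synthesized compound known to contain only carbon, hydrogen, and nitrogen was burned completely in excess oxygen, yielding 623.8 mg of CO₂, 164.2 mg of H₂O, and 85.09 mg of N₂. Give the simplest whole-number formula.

C7H9N3

mol C = 0.6238 g CO₂ ÷ 44.009 g/mol = 0.014174 mol
mol H = 2 × 0.1642 g H₂O ÷ 18.015 g/mol = 0.018229 mol
mol N = 2 × 0.08509 g N₂ ÷ 28.014 g/mol = 0.0060748 mol
Divide by the smallest (0.0060748 mol): C 2.333, H 3.001, N 1.000
Multiplying each by 3 gives whole numbers: C 7.00, H 9.00, N 3.00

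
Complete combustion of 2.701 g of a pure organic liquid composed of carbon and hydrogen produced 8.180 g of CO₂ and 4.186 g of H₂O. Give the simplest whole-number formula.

mol C = 8.180 g CO₂ ÷ 44.009 g/mol = 0.18587 mol
mol H = 2 × 4.186 g H₂O ÷ 18.015 g/mol = 0.46472 mol
Divide by the smallest (0.18587 mol): C 1.000, H 2.500
Multiplying each by 2 gives whole numbers: C 2.00, H 5.00

C2H5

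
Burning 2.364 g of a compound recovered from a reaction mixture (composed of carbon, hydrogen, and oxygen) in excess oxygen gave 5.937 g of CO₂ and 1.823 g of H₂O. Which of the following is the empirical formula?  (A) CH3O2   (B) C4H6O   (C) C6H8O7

(B) C4H6O

mol C = 5.937 g CO₂ ÷ 44.009 g/mol = 0.13490 mol
mol H = 2 × 1.823 g H₂O ÷ 18.015 g/mol = 0.20239 mol
mass O = 2.364 − (1.6203 + 0.20401) = 0.53966 g → mol O = 0.53966 ÷ 15.999 = 0.033731 mol
Divide by the smallest (0.033731 mol): C 3.999, H 6.000, O 1.000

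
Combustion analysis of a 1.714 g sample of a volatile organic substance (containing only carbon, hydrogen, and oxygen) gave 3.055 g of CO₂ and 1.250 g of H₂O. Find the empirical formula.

C3H6O2

mol C = 3.055 g CO₂ ÷ 44.009 g/mol = 0.069418 mol
mol H = 2 × 1.250 g H₂O ÷ 18.015 g/mol = 0.13877 mol
mass O = 1.714 − (0.83378 + 0.13988) = 0.74034 g → mol O = 0.74034 ÷ 15.999 = 0.046274 mol
Divide by the smallest (0.046274 mol): C 1.500, H 2.999, O 1.000
Multiplying each by 2 gives whole numbers: C 3.00, H 6.00, O 2.00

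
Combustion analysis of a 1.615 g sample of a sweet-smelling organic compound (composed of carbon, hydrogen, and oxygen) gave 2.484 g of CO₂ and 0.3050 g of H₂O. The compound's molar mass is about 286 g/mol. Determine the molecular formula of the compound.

mol C = 2.484 g CO₂ ÷ 44.009 g/mol = 0.056443 mol
mol H = 2 × 0.3050 g H₂O ÷ 18.015 g/mol = 0.033861 mol
mass O = 1.615 − (0.67794 + 0.034132) = 0.90293 g → mol O = 0.90293 ÷ 15.999 = 0.056437 mol
Divide by the smallest (0.033861 mol): C 1.667, H 1.000, O 1.667
Multiplying each by 3 gives whole numbers: C 5.00, H 3.00, O 5.00
Empirical formula: C5H3O5
Empirical-formula mass = 143.07 g/mol; 286 ÷ 143.07 ≈ 2, so the molecular formula is C10H6O10.

C10H6O10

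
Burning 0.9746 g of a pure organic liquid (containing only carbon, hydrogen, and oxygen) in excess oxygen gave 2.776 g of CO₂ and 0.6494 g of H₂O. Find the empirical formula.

mol C = 2.776 g CO₂ ÷ 44.009 g/mol = 0.063078 mol
mol H = 2 × 0.6494 g H₂O ÷ 18.015 g/mol = 0.072095 mol
mass O = 0.9746 − (0.75763 + 0.072672) = 0.14430 g → mol O = 0.14430 ÷ 15.999 = 0.0090192 mol
Divide by the smallest (0.0090192 mol): C 6.994, H 7.994, O 1.000

C7H8O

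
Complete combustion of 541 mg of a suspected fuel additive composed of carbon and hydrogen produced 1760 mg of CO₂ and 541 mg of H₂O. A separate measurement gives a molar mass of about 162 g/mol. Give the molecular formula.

C12H18

mol C = 1.76 g CO₂ ÷ 44.009 g/mol = 0.03999 mol
mol H = 2 × 0.541 g H₂O ÷ 18.015 g/mol = 0.06006 mol
Divide by the smallest (0.03999 mol): C 1.000, H 1.502
Multiplying each by 2 gives whole numbers: C 2.00, H 3.00
Empirical formula: C2H3
Empirical-formula mass = 27.05 g/mol; 162 ÷ 27.05 ≈ 6, so the molecular formula is C12H18.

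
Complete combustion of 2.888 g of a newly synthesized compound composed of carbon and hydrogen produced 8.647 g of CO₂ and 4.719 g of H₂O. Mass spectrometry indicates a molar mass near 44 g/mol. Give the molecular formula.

mol C = 8.647 g CO₂ ÷ 44.009 g/mol = 0.19648 mol
mol H = 2 × 4.719 g H₂O ÷ 18.015 g/mol = 0.52390 mol
Divide by the smallest (0.19648 mol): C 1.000, H 2.666
Multiplying each by 3 gives whole numbers: C 3.00, H 8.00
Empirical formula: C3H8
Empirical-formula mass = 44.10 g/mol; 44 ÷ 44.10 ≈ 1, so the molecular formula is C3H8.

C3H8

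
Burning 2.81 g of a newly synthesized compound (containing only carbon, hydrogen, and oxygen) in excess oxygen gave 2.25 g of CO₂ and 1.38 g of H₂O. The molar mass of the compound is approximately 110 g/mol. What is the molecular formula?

C2H6O5

mol C = 2.25 g CO₂ ÷ 44.009 g/mol = 0.05113 mol
mol H = 2 × 1.38 g H₂O ÷ 18.015 g/mol = 0.1532 mol
mass O = 2.81 − (0.6141 + 0.1544) = 2.041 g → mol O = 2.041 ÷ 15.999 = 0.1276 mol
Divide by the smallest (0.05113 mol): C 1.000, H 2.997, O 2.496
Multiplying each by 2 gives whole numbers: C 2.00, H 5.99, O 4.99
Empirical formula: C2H6O5
Empirical-formula mass = 110.06 g/mol; 110 ÷ 110.06 ≈ 1, so the molecular formula is C2H6O5.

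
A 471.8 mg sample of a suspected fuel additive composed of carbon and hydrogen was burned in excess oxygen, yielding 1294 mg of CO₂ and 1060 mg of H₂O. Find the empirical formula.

CH4

mol C = 1.294 g CO₂ ÷ 44.009 g/mol = 0.029403 mol
mol H = 2 × 1.060 g H₂O ÷ 18.015 g/mol = 0.11768 mol
Divide by the smallest (0.029403 mol): C 1.000, H 4.002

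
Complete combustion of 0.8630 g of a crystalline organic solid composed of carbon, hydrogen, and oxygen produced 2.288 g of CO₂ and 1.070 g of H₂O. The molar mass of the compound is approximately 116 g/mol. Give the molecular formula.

mol C = 2.288 g CO₂ ÷ 44.009 g/mol = 0.051989 mol
mol H = 2 × 1.070 g H₂O ÷ 18.015 g/mol = 0.11879 mol
mass O = 0.8630 − (0.62444 + 0.11974) = 0.11882 g → mol O = 0.11882 ÷ 15.999 = 0.0074264 mol
Divide by the smallest (0.0074264 mol): C 7.001, H 15.996, O 1.000
Empirical formula: C7H16O
Empirical-formula mass = 116.20 g/mol; 116 ÷ 116.20 ≈ 1, so the molecular formula is C7H16O.

C7H16O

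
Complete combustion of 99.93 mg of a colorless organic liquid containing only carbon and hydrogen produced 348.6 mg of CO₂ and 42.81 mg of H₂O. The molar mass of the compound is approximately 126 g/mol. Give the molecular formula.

mol C = 0.3486 g CO₂ ÷ 44.009 g/mol = 0.0079211 mol
mol H = 2 × 0.04281 g H₂O ÷ 18.015 g/mol = 0.0047527 mol
Divide by the smallest (0.0047527 mol): C 1.667, H 1.000
Multiplying each by 3 gives whole numbers: C 5.00, H 3.00
Empirical formula: C5H3
Empirical-formula mass = 63.08 g/mol; 126 ÷ 63.08 ≈ 2, so the molecular formula is C10H6.

C10H6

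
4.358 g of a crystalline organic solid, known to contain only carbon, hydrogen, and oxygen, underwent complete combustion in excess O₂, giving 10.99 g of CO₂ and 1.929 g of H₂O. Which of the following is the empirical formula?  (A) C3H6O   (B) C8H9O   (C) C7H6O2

mol C = 10.99 g CO₂ ÷ 44.009 g/mol = 0.24972 mol
mol H = 2 × 1.929 g H₂O ÷ 18.015 g/mol = 0.21415 mol
mass O = 4.358 − (2.9994 + 0.21587) = 1.1427 g → mol O = 1.1427 ÷ 15.999 = 0.071425 mol
Divide by the smallest (0.071425 mol): C 3.496, H 2.998, O 1.000
Multiplying each by 2 gives whole numbers: C 6.99, H 6.00, O 2.00

(C) C7H6O2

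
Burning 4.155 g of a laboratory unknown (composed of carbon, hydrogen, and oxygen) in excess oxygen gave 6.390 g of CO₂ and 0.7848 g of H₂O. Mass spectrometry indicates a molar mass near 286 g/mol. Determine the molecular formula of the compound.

mol C = 6.390 g CO₂ ÷ 44.009 g/mol = 0.14520 mol
mol H = 2 × 0.7848 g H₂O ÷ 18.015 g/mol = 0.087127 mol
mass O = 4.155 − (1.7440 + 0.087824) = 2.3232 g → mol O = 2.3232 ÷ 15.999 = 0.14521 mol
Divide by the smallest (0.087127 mol): C 1.666, H 1.000, O 1.667
Multiplying each by 3 gives whole numbers: C 5.00, H 3.00, O 5.00
Empirical formula: C5H3O5
Empirical-formula mass = 143.07 g/mol; 286 ÷ 143.07 ≈ 2, so the molecular formula is C10H6O10.

C10H6O10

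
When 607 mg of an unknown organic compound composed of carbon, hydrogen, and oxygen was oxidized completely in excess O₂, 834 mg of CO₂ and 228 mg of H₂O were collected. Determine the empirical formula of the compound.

mol C = 0.834 g CO₂ ÷ 44.009 g/mol = 0.01895 mol
mol H = 2 × 0.228 g H₂O ÷ 18.015 g/mol = 0.02531 mol
mass O = 0.607 − (0.2276 + 0.02551) = 0.3539 g → mol O = 0.3539 ÷ 15.999 = 0.02212 mol
Divide by the smallest (0.01895 mol): C 1.000, H 1.336, O 1.167
Multiplying each by 6 gives whole numbers: C 6.00, H 8.01, O 7.00

C6H8O7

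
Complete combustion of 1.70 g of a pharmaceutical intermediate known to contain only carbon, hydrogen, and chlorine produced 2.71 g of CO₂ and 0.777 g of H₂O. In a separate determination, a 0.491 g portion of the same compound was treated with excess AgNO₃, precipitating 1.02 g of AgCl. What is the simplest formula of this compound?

mol C = 2.71 g CO₂ ÷ 44.009 g/mol = 0.06158 mol
mol H = 2 × 0.777 g H₂O ÷ 18.015 g/mol = 0.08626 mol
From the AgCl data: mol Cl per gram of compound = (1.02 ÷ 143.318) ÷ 0.491 = 0.01449 mol/g, so in the 1.70 g combustion sample mol Cl = 0.02464 mol
Divide by the smallest (0.02464 mol): C 2.499, H 3.501, Cl 1.000
Multiplying each by 2 gives whole numbers: C 5.00, H 7.00, Cl 2.00

C5H7Cl2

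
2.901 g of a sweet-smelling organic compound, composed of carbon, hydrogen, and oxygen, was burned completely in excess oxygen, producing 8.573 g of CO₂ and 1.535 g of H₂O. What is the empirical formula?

C8H7O

mol C = 8.573 g CO₂ ÷ 44.009 g/mol = 0.19480 mol
mol H = 2 × 1.535 g H₂O ÷ 18.015 g/mol = 0.17041 mol
mass O = 2.901 − (2.3398 + 0.17178) = 0.38947 g → mol O = 0.38947 ÷ 15.999 = 0.024343 mol
Divide by the smallest (0.024343 mol): C 8.002, H 7.000, O 1.000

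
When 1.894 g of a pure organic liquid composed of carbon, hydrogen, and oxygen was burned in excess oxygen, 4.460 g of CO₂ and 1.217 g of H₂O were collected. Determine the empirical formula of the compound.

mol C = 4.460 g CO₂ ÷ 44.009 g/mol = 0.10134 mol
mol H = 2 × 1.217 g H₂O ÷ 18.015 g/mol = 0.13511 mol
mass O = 1.894 − (1.2172 + 0.13619) = 0.54058 g → mol O = 0.54058 ÷ 15.999 = 0.033788 mol
Divide by the smallest (0.033788 mol): C 2.999, H 3.999, O 1.000

C3H4O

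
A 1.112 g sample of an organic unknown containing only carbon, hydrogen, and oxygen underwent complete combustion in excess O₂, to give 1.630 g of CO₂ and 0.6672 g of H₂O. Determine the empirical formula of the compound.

CH2O

mol C = 1.630 g CO₂ ÷ 44.009 g/mol = 0.037038 mol
mol H = 2 × 0.6672 g H₂O ÷ 18.015 g/mol = 0.074072 mol
mass O = 1.112 − (0.44486 + 0.074664) = 0.59247 g → mol O = 0.59247 ÷ 15.999 = 0.037032 mol
Divide by the smallest (0.037032 mol): C 1.000, H 2.000, O 1.000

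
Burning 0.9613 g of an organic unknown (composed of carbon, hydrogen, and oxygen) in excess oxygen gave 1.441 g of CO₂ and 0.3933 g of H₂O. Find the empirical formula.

C3H4O3

mol C = 1.441 g CO₂ ÷ 44.009 g/mol = 0.032743 mol
mol H = 2 × 0.3933 g H₂O ÷ 18.015 g/mol = 0.043664 mol
mass O = 0.9613 − (0.39328 + 0.044013) = 0.52401 g → mol O = 0.52401 ÷ 15.999 = 0.032753 mol
Divide by the smallest (0.032743 mol): C 1.000, H 1.334, O 1.000
Multiplying each by 3 gives whole numbers: C 3.00, H 4.00, O 3.00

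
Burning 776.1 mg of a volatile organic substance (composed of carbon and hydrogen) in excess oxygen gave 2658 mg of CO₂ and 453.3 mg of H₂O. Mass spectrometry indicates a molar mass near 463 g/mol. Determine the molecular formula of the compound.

mol C = 2.658 g CO₂ ÷ 44.009 g/mol = 0.060397 mol
mol H = 2 × 0.4533 g H₂O ÷ 18.015 g/mol = 0.050325 mol
Divide by the smallest (0.050325 mol): C 1.200, H 1.000
Multiplying each by 5 gives whole numbers: C 6.00, H 5.00
Empirical formula: C6H5
Empirical-formula mass = 77.11 g/mol; 463 ÷ 77.11 ≈ 6, so the molecular formula is C36H30.

C36H30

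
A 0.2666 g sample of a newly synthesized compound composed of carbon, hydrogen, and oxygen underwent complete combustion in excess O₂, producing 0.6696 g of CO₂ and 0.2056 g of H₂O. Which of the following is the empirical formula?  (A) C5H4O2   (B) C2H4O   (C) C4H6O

(C) C4H6O

mol C = 0.6696 g CO₂ ÷ 44.009 g/mol = 0.015215 mol
mol H = 2 × 0.2056 g H₂O ÷ 18.015 g/mol = 0.022825 mol
mass O = 0.2666 − (0.18275 + 0.023008) = 0.060844 g → mol O = 0.060844 ÷ 15.999 = 0.0038030 mol
Divide by the smallest (0.0038030 mol): C 4.001, H 6.002, O 1.000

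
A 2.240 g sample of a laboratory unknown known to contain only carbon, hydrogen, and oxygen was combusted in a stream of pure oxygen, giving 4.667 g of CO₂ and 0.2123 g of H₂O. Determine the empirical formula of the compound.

mol C = 4.667 g CO₂ ÷ 44.009 g/mol = 0.10605 mol
mol H = 2 × 0.2123 g H₂O ÷ 18.015 g/mol = 0.023569 mol
mass O = 2.240 − (1.2737 + 0.023758) = 0.94252 g → mol O = 0.94252 ÷ 15.999 = 0.058911 mol
Divide by the smallest (0.023569 mol): C 4.499, H 1.000, O 2.499
Multiplying each by 2 gives whole numbers: C 9.00, H 2.00, O 5.00

C9H2O5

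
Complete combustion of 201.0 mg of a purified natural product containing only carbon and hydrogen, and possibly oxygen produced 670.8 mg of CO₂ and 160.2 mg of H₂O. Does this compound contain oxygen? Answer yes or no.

no

mol C = 0.6708 g CO₂ ÷ 44.009 g/mol = 0.015242 mol
mol H = 2 × 0.1602 g H₂O ÷ 18.015 g/mol = 0.017785 mol
C and H together account for 0.20100 g — essentially the entire 0.2010 g sample — so the compound contains no oxygen.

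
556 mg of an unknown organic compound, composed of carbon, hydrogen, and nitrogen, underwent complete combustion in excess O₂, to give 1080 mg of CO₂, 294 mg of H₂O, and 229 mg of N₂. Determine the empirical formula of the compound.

mol C = 1.08 g CO₂ ÷ 44.009 g/mol = 0.02454 mol
mol H = 2 × 0.294 g H₂O ÷ 18.015 g/mol = 0.03264 mol
mol N = 2 × 0.229 g N₂ ÷ 28.014 g/mol = 0.01635 mol
Divide by the smallest (0.01635 mol): C 1.501, H 1.996, N 1.000
Multiplying each by 2 gives whole numbers: C 3.00, H 3.99, N 2.00

C3H4N2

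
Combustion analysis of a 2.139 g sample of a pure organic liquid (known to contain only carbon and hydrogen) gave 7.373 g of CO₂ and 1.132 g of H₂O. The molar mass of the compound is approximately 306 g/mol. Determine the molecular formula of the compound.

mol C = 7.373 g CO₂ ÷ 44.009 g/mol = 0.16753 mol
mol H = 2 × 1.132 g H₂O ÷ 18.015 g/mol = 0.12567 mol
Divide by the smallest (0.12567 mol): C 1.333, H 1.000
Multiplying each by 3 gives whole numbers: C 4.00, H 3.00
Empirical formula: C4H3
Empirical-formula mass = 51.07 g/mol; 306 ÷ 51.07 ≈ 6, so the molecular formula is C24H18.

C24H18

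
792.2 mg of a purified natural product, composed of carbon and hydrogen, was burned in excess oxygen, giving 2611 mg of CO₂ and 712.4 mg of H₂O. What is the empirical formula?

C3H4

mol C = 2.611 g CO₂ ÷ 44.009 g/mol = 0.059329 mol
mol H = 2 × 0.7124 g H₂O ÷ 18.015 g/mol = 0.079090 mol
Divide by the smallest (0.059329 mol): C 1.000, H 1.333
Multiplying each by 3 gives whole numbers: C 3.00, H 4.00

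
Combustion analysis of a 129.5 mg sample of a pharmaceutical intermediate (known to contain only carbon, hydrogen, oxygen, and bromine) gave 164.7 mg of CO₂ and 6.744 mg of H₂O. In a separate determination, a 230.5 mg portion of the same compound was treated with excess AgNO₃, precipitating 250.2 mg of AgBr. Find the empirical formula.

mol C = 0.1647 g CO₂ ÷ 44.009 g/mol = 0.0037424 mol
mol H = 2 × 0.006744 g H₂O ÷ 18.015 g/mol = 0.00074871 mol
From the AgBr data: mol Br per gram of compound = (0.2502 ÷ 187.772) ÷ 0.2305 = 0.0057808 mol/g, so in the 0.1295 g combustion sample mol Br = 0.00074861 mol
mass O = 0.1295 − (0.044950 + 0.00075470 + 0.059817) = 0.023978 g → mol O = 0.023978 ÷ 15.999 = 0.0014987 mol
Divide by the smallest (0.00074861 mol): C 4.999, H 1.000, Br 1.000, O 2.002

C5HBrO2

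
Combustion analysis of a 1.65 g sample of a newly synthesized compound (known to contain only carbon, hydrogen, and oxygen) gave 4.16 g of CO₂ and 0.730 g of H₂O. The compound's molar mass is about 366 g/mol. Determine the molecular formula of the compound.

C21H18O6

mol C = 4.16 g CO₂ ÷ 44.009 g/mol = 0.09453 mol
mol H = 2 × 0.730 g H₂O ÷ 18.015 g/mol = 0.08104 mol
mass O = 1.65 − (1.135 + 0.08169) = 0.4330 g → mol O = 0.4330 ÷ 15.999 = 0.02706 mol
Divide by the smallest (0.02706 mol): C 3.493, H 2.995, O 1.000
Multiplying each by 2 gives whole numbers: C 6.99, H 5.99, O 2.00
Empirical formula: C7H6O2
Empirical-formula mass = 122.12 g/mol; 366 ÷ 122.12 ≈ 3, so the molecular formula is C21H18O6.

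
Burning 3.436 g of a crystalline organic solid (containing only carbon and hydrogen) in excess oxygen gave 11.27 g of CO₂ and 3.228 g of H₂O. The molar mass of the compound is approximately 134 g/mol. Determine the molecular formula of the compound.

mol C = 11.27 g CO₂ ÷ 44.009 g/mol = 0.25608 mol
mol H = 2 × 3.228 g H₂O ÷ 18.015 g/mol = 0.35837 mol
Divide by the smallest (0.25608 mol): C 1.000, H 1.399
Multiplying each by 5 gives whole numbers: C 5.00, H 7.00
Empirical formula: C5H7
Empirical-formula mass = 67.11 g/mol; 134 ÷ 67.11 ≈ 2, so the molecular formula is C10H14.

C10H14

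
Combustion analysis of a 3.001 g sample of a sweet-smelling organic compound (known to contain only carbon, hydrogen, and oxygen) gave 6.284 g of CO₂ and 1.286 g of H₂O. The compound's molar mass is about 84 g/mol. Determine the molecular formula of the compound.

mol C = 6.284 g CO₂ ÷ 44.009 g/mol = 0.14279 mol
mol H = 2 × 1.286 g H₂O ÷ 18.015 g/mol = 0.14277 mol
mass O = 3.001 − (1.7150 + 0.14391) = 1.1420 g → mol O = 1.1420 ÷ 15.999 = 0.071383 mol
Divide by the smallest (0.071383 mol): C 2.000, H 2.000, O 1.000
Empirical formula: C2H2O
Empirical-formula mass = 42.04 g/mol; 84 ÷ 42.04 ≈ 2, so the molecular formula is C4H4O2.

C4H4O2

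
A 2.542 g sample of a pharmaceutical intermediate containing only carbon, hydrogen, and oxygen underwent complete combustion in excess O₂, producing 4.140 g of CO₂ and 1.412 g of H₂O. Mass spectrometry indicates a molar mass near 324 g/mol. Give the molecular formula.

C12H20O10

mol C = 4.140 g CO₂ ÷ 44.009 g/mol = 0.094072 mol
mol H = 2 × 1.412 g H₂O ÷ 18.015 g/mol = 0.15676 mol
mass O = 2.542 − (1.1299 + 0.15801) = 1.2541 g → mol O = 1.2541 ÷ 15.999 = 0.078386 mol
Divide by the smallest (0.078386 mol): C 1.200, H 2.000, O 1.000
Multiplying each by 5 gives whole numbers: C 6.00, H 10.00, O 5.00
Empirical formula: C6H10O5
Empirical-formula mass = 162.14 g/mol; 324 ÷ 162.14 ≈ 2, so the molecular formula is C12H20O10.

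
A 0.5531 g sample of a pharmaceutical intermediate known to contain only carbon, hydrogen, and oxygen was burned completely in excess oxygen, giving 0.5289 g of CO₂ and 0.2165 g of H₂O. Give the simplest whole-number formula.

mol C = 0.5289 g CO₂ ÷ 44.009 g/mol = 0.012018 mol
mol H = 2 × 0.2165 g H₂O ÷ 18.015 g/mol = 0.024036 mol
mass O = 0.5531 − (0.14435 + 0.024228) = 0.38452 g → mol O = 0.38452 ÷ 15.999 = 0.024034 mol
Divide by the smallest (0.012018 mol): C 1.000, H 2.000, O 2.000

CH2O2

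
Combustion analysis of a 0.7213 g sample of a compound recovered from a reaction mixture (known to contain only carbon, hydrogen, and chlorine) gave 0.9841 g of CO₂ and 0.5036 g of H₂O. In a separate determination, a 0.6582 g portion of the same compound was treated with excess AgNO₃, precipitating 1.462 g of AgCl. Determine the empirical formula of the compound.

mol C = 0.9841 g CO₂ ÷ 44.009 g/mol = 0.022361 mol
mol H = 2 × 0.5036 g H₂O ÷ 18.015 g/mol = 0.055909 mol
From the AgCl data: mol Cl per gram of compound = (1.462 ÷ 143.318) ÷ 0.6582 = 0.015498 mol/g, so in the 0.7213 g combustion sample mol Cl = 0.011179 mol
Divide by the smallest (0.011179 mol): C 2.000, H 5.001, Cl 1.000

C2H5Cl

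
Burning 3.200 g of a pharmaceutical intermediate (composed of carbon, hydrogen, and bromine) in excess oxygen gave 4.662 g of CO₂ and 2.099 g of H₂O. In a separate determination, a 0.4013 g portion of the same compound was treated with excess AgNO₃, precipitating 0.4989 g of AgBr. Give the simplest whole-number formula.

C5H11Br

mol C = 4.662 g CO₂ ÷ 44.009 g/mol = 0.10593 mol
mol H = 2 × 2.099 g H₂O ÷ 18.015 g/mol = 0.23303 mol
From the AgBr data: mol Br per gram of compound = (0.4989 ÷ 187.772) ÷ 0.4013 = 0.0066208 mol/g, so in the 3.200 g combustion sample mol Br = 0.021187 mol
Divide by the smallest (0.021187 mol): C 5.000, H 10.999, Br 1.000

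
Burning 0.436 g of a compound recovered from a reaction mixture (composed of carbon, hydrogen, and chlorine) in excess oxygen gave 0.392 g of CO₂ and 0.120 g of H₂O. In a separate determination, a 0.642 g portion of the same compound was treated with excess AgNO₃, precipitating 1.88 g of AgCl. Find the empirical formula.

C2H3Cl2

mol C = 0.392 g CO₂ ÷ 44.009 g/mol = 0.008907 mol
mol H = 2 × 0.120 g H₂O ÷ 18.015 g/mol = 0.01332 mol
From the AgCl data: mol Cl per gram of compound = (1.88 ÷ 143.318) ÷ 0.642 = 0.02043 mol/g, so in the 0.436 g combustion sample mol Cl = 0.008909 mol
Divide by the smallest (0.008907 mol): C 1.000, H 1.496, Cl 1.000
Multiplying each by 2 gives whole numbers: C 2.00, H 2.99, Cl 2.00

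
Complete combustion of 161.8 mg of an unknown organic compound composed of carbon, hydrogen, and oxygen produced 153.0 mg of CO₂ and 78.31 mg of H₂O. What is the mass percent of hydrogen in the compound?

5.42%

mol C = 0.1530 g CO₂ ÷ 44.009 g/mol = 0.0034766 mol
mol H = 2 × 0.07831 g H₂O ÷ 18.015 g/mol = 0.0086939 mol
mass O = 0.1618 − (0.041757 + 0.0087634) = 0.11128 g → mol O = 0.11128 ÷ 15.999 = 0.0069554 mol
mass % H = 0.0087634 g ÷ 0.1618 g × 100%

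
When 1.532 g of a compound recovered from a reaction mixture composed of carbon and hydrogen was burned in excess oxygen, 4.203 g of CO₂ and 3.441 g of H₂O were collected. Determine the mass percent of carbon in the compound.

74.88%

mol C = 4.203 g CO₂ ÷ 44.009 g/mol = 0.095503 mol
mol H = 2 × 3.441 g H₂O ÷ 18.015 g/mol = 0.38201 mol
mass % C = 1.1471 g ÷ 1.532 g × 100%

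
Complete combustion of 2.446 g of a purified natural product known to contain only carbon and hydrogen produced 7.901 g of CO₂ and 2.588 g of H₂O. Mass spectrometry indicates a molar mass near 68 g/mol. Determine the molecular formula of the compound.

C5H8

mol C = 7.901 g CO₂ ÷ 44.009 g/mol = 0.17953 mol
mol H = 2 × 2.588 g H₂O ÷ 18.015 g/mol = 0.28732 mol
Divide by the smallest (0.17953 mol): C 1.000, H 1.600
Multiplying each by 5 gives whole numbers: C 5.00, H 8.00
Empirical formula: C5H8
Empirical-formula mass = 68.12 g/mol; 68 ÷ 68.12 ≈ 1, so the molecular formula is C5H8.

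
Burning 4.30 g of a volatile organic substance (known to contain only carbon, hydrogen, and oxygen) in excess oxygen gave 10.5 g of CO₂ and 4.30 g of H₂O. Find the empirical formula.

C4H8O

mol C = 10.5 g CO₂ ÷ 44.009 g/mol = 0.2386 mol
mol H = 2 × 4.30 g H₂O ÷ 18.015 g/mol = 0.4774 mol
mass O = 4.30 − (2.866 + 0.4812) = 0.9531 g → mol O = 0.9531 ÷ 15.999 = 0.05957 mol
Divide by the smallest (0.05957 mol): C 4.005, H 8.013, O 1.000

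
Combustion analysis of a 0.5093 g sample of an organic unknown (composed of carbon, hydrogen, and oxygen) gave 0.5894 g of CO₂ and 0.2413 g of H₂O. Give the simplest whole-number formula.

C2H4O3

mol C = 0.5894 g CO₂ ÷ 44.009 g/mol = 0.013393 mol
mol H = 2 × 0.2413 g H₂O ÷ 18.015 g/mol = 0.026789 mol
mass O = 0.5093 − (0.16086 + 0.027003) = 0.32144 g → mol O = 0.32144 ÷ 15.999 = 0.020091 mol
Divide by the smallest (0.013393 mol): C 1.000, H 2.000, O 1.500
Multiplying each by 2 gives whole numbers: C 2.00, H 4.00, O 3.00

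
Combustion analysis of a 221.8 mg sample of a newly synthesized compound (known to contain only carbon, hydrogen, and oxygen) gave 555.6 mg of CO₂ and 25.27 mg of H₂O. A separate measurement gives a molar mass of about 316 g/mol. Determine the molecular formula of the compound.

mol C = 0.5556 g CO₂ ÷ 44.009 g/mol = 0.012625 mol
mol H = 2 × 0.02527 g H₂O ÷ 18.015 g/mol = 0.0028054 mol
mass O = 0.2218 − (0.15164 + 0.0028279) = 0.067337 g → mol O = 0.067337 ÷ 15.999 = 0.0042088 mol
Divide by the smallest (0.0028054 mol): C 4.500, H 1.000, O 1.500
Multiplying each by 2 gives whole numbers: C 9.00, H 2.00, O 3.00
Empirical formula: C9H2O3
Empirical-formula mass = 158.11 g/mol; 316 ÷ 158.11 ≈ 2, so the molecular formula is C18H4O6.

C18H4O6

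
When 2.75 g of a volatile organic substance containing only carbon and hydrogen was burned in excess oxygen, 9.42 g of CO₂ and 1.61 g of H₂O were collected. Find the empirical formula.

mol C = 9.42 g CO₂ ÷ 44.009 g/mol = 0.2140 mol
mol H = 2 × 1.61 g H₂O ÷ 18.015 g/mol = 0.1787 mol
Divide by the smallest (0.1787 mol): C 1.198, H 1.000
Multiplying each by 5 gives whole numbers: C 5.99, H 5.00

C6H5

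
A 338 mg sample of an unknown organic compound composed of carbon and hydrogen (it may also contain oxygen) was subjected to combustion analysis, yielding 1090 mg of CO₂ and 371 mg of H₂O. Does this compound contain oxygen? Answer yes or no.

mol C = 1.09 g CO₂ ÷ 44.009 g/mol = 0.02477 mol
mol H = 2 × 0.371 g H₂O ÷ 18.015 g/mol = 0.04119 mol
C and H together account for 0.3390 g — essentially the entire 0.338 g sample — so the compound contains no oxygen.

no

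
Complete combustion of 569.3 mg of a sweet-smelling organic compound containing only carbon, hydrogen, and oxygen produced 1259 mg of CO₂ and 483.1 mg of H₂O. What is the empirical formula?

C8H15O3

mol C = 1.259 g CO₂ ÷ 44.009 g/mol = 0.028608 mol
mol H = 2 × 0.4831 g H₂O ÷ 18.015 g/mol = 0.053633 mol
mass O = 0.5693 − (0.34361 + 0.054062) = 0.17163 g → mol O = 0.17163 ÷ 15.999 = 0.010728 mol
Divide by the smallest (0.010728 mol): C 2.667, H 5.000, O 1.000
Multiplying each by 3 gives whole numbers: C 8.00, H 15.00, O 3.00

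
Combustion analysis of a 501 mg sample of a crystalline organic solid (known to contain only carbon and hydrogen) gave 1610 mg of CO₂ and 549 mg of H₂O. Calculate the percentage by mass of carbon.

mol C = 1.61 g CO₂ ÷ 44.009 g/mol = 0.03658 mol
mol H = 2 × 0.549 g H₂O ÷ 18.015 g/mol = 0.06095 mol
mass % C = 0.4394 g ÷ 0.501 g × 100%

87.7%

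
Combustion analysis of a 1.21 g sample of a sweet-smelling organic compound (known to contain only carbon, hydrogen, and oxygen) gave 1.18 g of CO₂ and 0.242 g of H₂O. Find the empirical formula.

CHO2

mol C = 1.18 g CO₂ ÷ 44.009 g/mol = 0.02681 mol
mol H = 2 × 0.242 g H₂O ÷ 18.015 g/mol = 0.02687 mol
mass O = 1.21 − (0.3220 + 0.02708) = 0.8609 g → mol O = 0.8609 ÷ 15.999 = 0.05381 mol
Divide by the smallest (0.02681 mol): C 1.000, H 1.002, O 2.007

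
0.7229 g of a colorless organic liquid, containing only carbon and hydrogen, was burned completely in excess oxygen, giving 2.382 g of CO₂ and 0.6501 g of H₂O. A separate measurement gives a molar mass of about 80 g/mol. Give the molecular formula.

mol C = 2.382 g CO₂ ÷ 44.009 g/mol = 0.054125 mol
mol H = 2 × 0.6501 g H₂O ÷ 18.015 g/mol = 0.072173 mol
Divide by the smallest (0.054125 mol): C 1.000, H 1.333
Multiplying each by 3 gives whole numbers: C 3.00, H 4.00
Empirical formula: C3H4
Empirical-formula mass = 40.06 g/mol; 80 ÷ 40.06 ≈ 2, so the molecular formula is C6H8.

C6H8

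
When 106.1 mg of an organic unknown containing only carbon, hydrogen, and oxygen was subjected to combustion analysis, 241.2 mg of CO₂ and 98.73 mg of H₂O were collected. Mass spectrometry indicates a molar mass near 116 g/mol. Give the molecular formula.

mol C = 0.2412 g CO₂ ÷ 44.009 g/mol = 0.0054807 mol
mol H = 2 × 0.09873 g H₂O ÷ 18.015 g/mol = 0.010961 mol
mass O = 0.1061 − (0.065829 + 0.011049) = 0.029223 g → mol O = 0.029223 ÷ 15.999 = 0.0018265 mol
Divide by the smallest (0.0018265 mol): C 3.001, H 6.001, O 1.000
Empirical formula: C3H6O
Empirical-formula mass = 58.08 g/mol; 116 ÷ 58.08 ≈ 2, so the molecular formula is C6H12O2.

C6H12O2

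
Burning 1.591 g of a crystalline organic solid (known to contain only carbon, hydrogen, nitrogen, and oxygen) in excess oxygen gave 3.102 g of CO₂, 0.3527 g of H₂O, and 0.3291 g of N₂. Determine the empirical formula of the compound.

C9H5N3O3

mol C = 3.102 g CO₂ ÷ 44.009 g/mol = 0.070486 mol
mol H = 2 × 0.3527 g H₂O ÷ 18.015 g/mol = 0.039156 mol
mol N = 2 × 0.3291 g N₂ ÷ 28.014 g/mol = 0.023495 mol
mass O = 1.591 − (0.84660 + 0.039470 + 0.32910) = 0.37583 g → mol O = 0.37583 ÷ 15.999 = 0.023491 mol
Divide by the smallest (0.023491 mol): C 3.001, H 1.667, N 1.000, O 1.000
Multiplying each by 3 gives whole numbers: C 9.00, H 5.00, N 3.00, O 3.00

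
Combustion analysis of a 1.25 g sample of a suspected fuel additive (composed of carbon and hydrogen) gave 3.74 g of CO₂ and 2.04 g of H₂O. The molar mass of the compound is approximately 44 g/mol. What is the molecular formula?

C3H8

mol C = 3.74 g CO₂ ÷ 44.009 g/mol = 0.08498 mol
mol H = 2 × 2.04 g H₂O ÷ 18.015 g/mol = 0.2265 mol
Divide by the smallest (0.08498 mol): C 1.000, H 2.665
Multiplying each by 3 gives whole numbers: C 3.00, H 7.99
Empirical formula: C3H8
Empirical-formula mass = 44.10 g/mol; 44 ÷ 44.10 ≈ 1, so the molecular formula is C3H8.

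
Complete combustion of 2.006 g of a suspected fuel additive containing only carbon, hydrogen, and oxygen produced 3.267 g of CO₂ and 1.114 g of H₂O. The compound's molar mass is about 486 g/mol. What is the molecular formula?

mol C = 3.267 g CO₂ ÷ 44.009 g/mol = 0.074235 mol
mol H = 2 × 1.114 g H₂O ÷ 18.015 g/mol = 0.12367 mol
mass O = 2.006 − (0.89163 + 0.12466) = 0.98970 g → mol O = 0.98970 ÷ 15.999 = 0.061860 mol
Divide by the smallest (0.061860 mol): C 1.200, H 1.999, O 1.000
Multiplying each by 5 gives whole numbers: C 6.00, H 10.00, O 5.00
Empirical formula: C6H10O5
Empirical-formula mass = 162.14 g/mol; 486 ÷ 162.14 ≈ 3, so the molecular formula is C18H30O15.

C18H30O15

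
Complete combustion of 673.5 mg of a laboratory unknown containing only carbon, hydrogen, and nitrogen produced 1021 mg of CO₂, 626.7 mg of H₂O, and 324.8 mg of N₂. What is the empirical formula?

CH3N

mol C = 1.021 g CO₂ ÷ 44.009 g/mol = 0.023200 mol
mol H = 2 × 0.6267 g H₂O ÷ 18.015 g/mol = 0.069575 mol
mol N = 2 × 0.3248 g N₂ ÷ 28.014 g/mol = 0.023188 mol
Divide by the smallest (0.023188 mol): C 1.000, H 3.000, N 1.000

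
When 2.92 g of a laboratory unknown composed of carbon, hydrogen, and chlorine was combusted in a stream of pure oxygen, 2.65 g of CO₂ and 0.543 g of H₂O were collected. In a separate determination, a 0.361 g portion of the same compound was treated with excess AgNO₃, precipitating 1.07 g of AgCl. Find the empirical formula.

mol C = 2.65 g CO₂ ÷ 44.009 g/mol = 0.06021 mol
mol H = 2 × 0.543 g H₂O ÷ 18.015 g/mol = 0.06028 mol
From the AgCl data: mol Cl per gram of compound = (1.07 ÷ 143.318) ÷ 0.361 = 0.02068 mol/g, so in the 2.92 g combustion sample mol Cl = 0.06039 mol
Divide by the smallest (0.06021 mol): C 1.000, H 1.001, Cl 1.003

CHCl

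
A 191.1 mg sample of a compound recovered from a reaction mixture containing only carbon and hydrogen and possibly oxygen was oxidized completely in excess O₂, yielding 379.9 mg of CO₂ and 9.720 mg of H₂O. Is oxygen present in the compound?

yes

mol C = 0.3799 g CO₂ ÷ 44.009 g/mol = 0.0086323 mol
mol H = 2 × 0.009720 g H₂O ÷ 18.015 g/mol = 0.0010791 mol
C and H account for only 0.10477 g of the 0.1911 g sample; the remaining 0.086329 g must be oxygen.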